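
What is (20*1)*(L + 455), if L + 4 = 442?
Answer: 17860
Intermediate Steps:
L = 438 (L = -4 + 442 = 438)
(20*1)*(L + 455) = (20*1)*(438 + 455) = 20*893 = 17860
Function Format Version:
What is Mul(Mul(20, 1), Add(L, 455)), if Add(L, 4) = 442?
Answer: 17860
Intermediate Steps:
L = 438 (L = Add(-4, 442) = 438)
Mul(Mul(20, 1), Add(L, 455)) = Mul(Mul(20, 1), Add(438, 455)) = Mul(20, 893) = 17860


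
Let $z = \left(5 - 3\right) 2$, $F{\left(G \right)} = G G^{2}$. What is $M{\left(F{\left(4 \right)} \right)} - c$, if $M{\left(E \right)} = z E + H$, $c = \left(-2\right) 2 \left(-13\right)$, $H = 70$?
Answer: $274$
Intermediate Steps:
$F{\left(G \right)} = G^{3}$
$z = 4$ ($z = 2 \cdot 2 = 4$)
$c = 52$ ($c = \left(-4\right) \left(-13\right) = 52$)
$M{\left(E \right)} = 70 + 4 E$ ($M{\left(E \right)} = 4 E + 70 = 70 + 4 E$)
$M{\left(F{\left(4 \right)} \right)} - c = \left(70 + 4 \cdot 4^{3}\right) - 52 = \left(70 + 4 \cdot 64\right) - 52 = \left(70 + 256\right) - 52 = 326 - 52 = 274$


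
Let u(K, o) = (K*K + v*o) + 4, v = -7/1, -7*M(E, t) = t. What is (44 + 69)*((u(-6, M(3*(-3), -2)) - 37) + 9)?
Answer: 1130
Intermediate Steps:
M(E, t) = -t/7
v = -7 (v = -7*1 = -7)
u(K, o) = 4 + K² - 7*o (u(K, o) = (K*K - 7*o) + 4 = (K² - 7*o) + 4 = 4 + K² - 7*o)
(44 + 69)*((u(-6, M(3*(-3), -2)) - 37) + 9) = (44 + 69)*(((4 + (-6)² - (-1)*(-2)) - 37) + 9) = 113*(((4 + 36 - 7*2/7) - 37) + 9) = 113*(((4 + 36 - 2) - 37) + 9) = 113*((38 - 37) + 9) = 113*(1 + 9) = 113*10 = 1130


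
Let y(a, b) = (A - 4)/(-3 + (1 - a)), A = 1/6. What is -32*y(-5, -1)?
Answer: 368/9 ≈ 40.889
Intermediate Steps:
A = ⅙ ≈ 0.16667
y(a, b) = -23/(6*(-2 - a)) (y(a, b) = (⅙ - 4)/(-3 + (1 - a)) = -23/(6*(-2 - a)))
-32*y(-5, -1) = -368/(3*(2 - 5)) = -368/(3*(-3)) = -368*(-1)/(3*3) = -32*(-23/18) = 368/9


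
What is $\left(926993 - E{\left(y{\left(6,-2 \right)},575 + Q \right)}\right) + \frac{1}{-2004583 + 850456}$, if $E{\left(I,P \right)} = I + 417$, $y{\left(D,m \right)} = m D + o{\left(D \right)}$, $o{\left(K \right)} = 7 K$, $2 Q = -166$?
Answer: $\frac{1069351755341}{1154127} \approx 9.2655 \cdot 10^{5}$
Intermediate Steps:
$Q = -83$ ($Q = \frac{1}{2} \left(-166\right) = -83$)
$y{\left(D,m \right)} = 7 D + D m$ ($y{\left(D,m \right)} = m D + 7 D = D m + 7 D = 7 D + D m$)
$E{\left(I,P \right)} = 417 + I$
$\left(926993 - E{\left(y{\left(6,-2 \right)},575 + Q \right)}\right) + \frac{1}{-2004583 + 850456} = \left(926993 - \left(417 + 6 \left(7 - 2\right)\right)\right) + \frac{1}{-2004583 + 850456} = \left(926993 - \left(417 + 6 \cdot 5\right)\right) + \frac{1}{-1154127} = \left(926993 - \left(417 + 30\right)\right) - \frac{1}{1154127} = \left(926993 - 447\right) - \frac{1}{1154127} = 926546 - \frac{1}{1154127} = \frac{1069351755341}{1154127}$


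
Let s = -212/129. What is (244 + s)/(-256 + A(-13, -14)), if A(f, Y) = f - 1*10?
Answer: -31264/35991 ≈ -0.86866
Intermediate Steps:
s = -212/129 (s = -212*1/129 = -212/129 ≈ -1.6434)
A(f, Y) = -10 + f (A(f, Y) = f - 10 = -10 + f)
(244 + s)/(-256 + A(-13, -14)) = (244 - 212/129)/(-256 + (-10 - 13)) = 31264/(129*(-256 - 23)) = (31264/129)/(-279) = (31264/129)*(-1/279) = -31264/35991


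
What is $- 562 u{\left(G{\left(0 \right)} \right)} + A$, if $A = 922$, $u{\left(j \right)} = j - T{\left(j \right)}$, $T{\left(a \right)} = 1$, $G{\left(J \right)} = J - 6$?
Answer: $4856$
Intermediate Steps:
$G{\left(J \right)} = -6 + J$ ($G{\left(J \right)} = J - 6 = -6 + J$)
$u{\left(j \right)} = -1 + j$ ($u{\left(j \right)} = j - 1 = -1 + j$)
$- 562 u{\left(G{\left(0 \right)} \right)} + A = - 562 \left(-1 + \left(-6 + 0\right)\right) + 922 = - 562 \left(-1 - 6\right) + 922 = \left(-562\right) \left(-7\right) + 922 = 3934 + 922 = 4856$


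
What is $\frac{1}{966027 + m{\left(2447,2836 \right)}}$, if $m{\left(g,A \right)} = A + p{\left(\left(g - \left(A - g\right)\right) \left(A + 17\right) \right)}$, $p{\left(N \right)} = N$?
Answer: $\frac{1}{6840337} \approx 1.4619 \cdot 10^{-7}$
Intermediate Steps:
$m{\left(g,A \right)} = A + \left(17 + A\right) \left(- A + 2 g\right)$ ($m{\left(g,A \right)} = A + \left(g - \left(A - g\right)\right) \left(A + 17\right) = A + \left(- A + 2 g\right) \left(17 + A\right) = A + \left(17 + A\right) \left(- A + 2 g\right)$)
$\frac{1}{966027 + m{\left(2447,2836 \right)}} = \frac{1}{966027 + \left(- 2836^{2} - 45376 + 34 \cdot 2447 + 2 \cdot 2836 \cdot 2447\right)} = \frac{1}{966027 + \left(\left(-1\right) 8042896 - 45376 + 83198 + 13879384\right)} = \frac{1}{966027 + \left(-8042896 - 45376 + 83198 + 13879384\right)} = \frac{1}{966027 + 5874310} = \frac{1}{6840337}$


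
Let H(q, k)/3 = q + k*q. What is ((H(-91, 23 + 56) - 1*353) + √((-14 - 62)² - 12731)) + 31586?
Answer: 9393 + I*√6955 ≈ 9393.0 + 83.397*I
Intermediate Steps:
H(q, k) = 3*q + 3*k*q (H(q, k) = 3*(q + k*q) = 3*q + 3*k*q)
((H(-91, 23 + 56) - 1*353) + √((-14 - 62)² - 12731)) + 31586 = ((3*(-91)*(1 + (23 + 56)) - 1*353) + √((-14 - 62)² - 12731)) + 31586 = ((3*(-91)*(1 + 79) - 353) + √((-76)² - 12731)) + 31586 = ((3*(-91)*80 - 353) + √(5776 - 12731)) + 31586 = ((-21840 - 353) + √(-6955)) + 31586 = (-22193 + I*√6955) + 31586 = 9393 + I*√6955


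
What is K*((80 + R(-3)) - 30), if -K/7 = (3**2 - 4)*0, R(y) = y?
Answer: 0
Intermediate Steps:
K = 0 (K = -7*(3**2 - 4)*0 = -7*(9 - 4)*0 = -35*0 = -7*0 = 0)
K*((80 + R(-3)) - 30) = 0*((80 - 3) - 30) = 0*(77 - 30) = 0*47 = 0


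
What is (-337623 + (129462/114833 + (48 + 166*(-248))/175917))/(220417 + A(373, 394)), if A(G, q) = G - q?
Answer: -6820330120407709/4452236535856956 ≈ -1.5319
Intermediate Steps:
(-337623 + (129462/114833 + (48 + 166*(-248))/175917))/(220417 + A(373, 394)) = (-337623 + (129462/114833 + (48 + 166*(-248))/175917))/(220417 + (373 - 1*394)) = (-337623 + (129462*(1/114833) + (48 - 41168)*(1/175917)))/(220417 + (373 - 394)) = (-337623 + (129462/114833 - 41120*1/175917))/(220417 - 21) = (-337623 + (129462/114833 - 41120/175917))/220396 = (-337623 + 18052633694/20201076861)*(1/220396) = -6820330120407709/20201076861*1/220396 = -6820330120407709/4452236535856956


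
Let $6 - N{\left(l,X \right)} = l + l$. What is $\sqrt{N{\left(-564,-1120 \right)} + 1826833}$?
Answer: $\sqrt{1827967} \approx 1352.0$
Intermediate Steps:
$N{\left(l,X \right)} = 6 - 2 l$ ($N{\left(l,X \right)} = 6 - \left(l + l\right) = 6 - 2 l$)
$\sqrt{N{\left(-564,-1120 \right)} + 1826833} = \sqrt{\left(6 - -1128\right) + 1826833} = \sqrt{\left(6 + 1128\right) + 1826833} = \sqrt{1134 + 1826833} = \sqrt{1827967}$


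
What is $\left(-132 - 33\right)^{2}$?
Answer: $27225$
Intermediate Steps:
$\left(-132 - 33\right)^{2} = \left(-165\right)^{2} = 27225$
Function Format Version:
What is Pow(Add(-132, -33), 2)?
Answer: 27225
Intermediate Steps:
Pow(Add(-132, -33), 2) = Pow(-165, 2) = 27225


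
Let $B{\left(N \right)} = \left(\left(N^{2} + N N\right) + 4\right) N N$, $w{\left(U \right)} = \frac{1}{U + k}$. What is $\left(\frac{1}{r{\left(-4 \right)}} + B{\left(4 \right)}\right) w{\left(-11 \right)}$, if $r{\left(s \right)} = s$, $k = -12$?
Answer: $- \frac{2303}{92} \approx -25.033$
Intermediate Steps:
$w{\left(U \right)} = \frac{1}{-12 + U}$ ($w{\left(U \right)} = \frac{1}{U - 12} = \frac{1}{-12 + U}$)
$B{\left(N \right)} = N^{2} \left(4 + 2 N^{2}\right)$ ($B{\left(N \right)} = \left(\left(N^{2} + N^{2}\right) + 4\right) N N = \left(2 N^{2} + 4\right) N N = \left(4 + 2 N^{2}\right) N N = N \left(4 + 2 N^{2}\right) N = N^{2} \left(4 + 2 N^{2}\right)$)
$\left(\frac{1}{r{\left(-4 \right)}} + B{\left(4 \right)}\right) w{\left(-11 \right)} = \frac{\frac{1}{-4} + 2 \cdot 4^{2} \left(2 + 4^{2}\right)}{-12 - 11} = \frac{- \frac{1}{4} + 2 \cdot 16 \left(2 + 16\right)}{-23} = \left(- \frac{1}{4} + 2 \cdot 16 \cdot 18\right) \left(- \frac{1}{23}\right) = \left(- \frac{1}{4} + 576\right) \left(- \frac{1}{23}\right) = \frac{2303}{4} \left(- \frac{1}{23}\right) = - \frac{2303}{92}$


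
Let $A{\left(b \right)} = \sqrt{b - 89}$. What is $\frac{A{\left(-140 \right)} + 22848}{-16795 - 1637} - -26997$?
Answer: $\frac{2591593}{96} - \frac{i \sqrt{229}}{18432} \approx 26996.0 - 0.000821 i$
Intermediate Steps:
$A{\left(b \right)} = \sqrt{-89 + b}$
$\frac{A{\left(-140 \right)} + 22848}{-16795 - 1637} - -26997 = \frac{\sqrt{-89 - 140} + 22848}{-16795 - 1637} - -26997 = \frac{\sqrt{-229} + 22848}{-18432} + 26997 = \left(i \sqrt{229} + 22848\right) \left(- \frac{1}{18432}\right) + 26997 = \left(22848 + i \sqrt{229}\right) \left(- \frac{1}{18432}\right) + 26997 = \left(- \frac{119}{96} - \frac{i \sqrt{229}}{18432}\right) + 26997 = \frac{2591593}{96} - \frac{i \sqrt{229}}{18432}$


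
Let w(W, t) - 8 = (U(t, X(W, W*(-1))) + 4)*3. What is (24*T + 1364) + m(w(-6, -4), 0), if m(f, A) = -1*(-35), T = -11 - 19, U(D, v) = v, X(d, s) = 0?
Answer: 679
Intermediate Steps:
w(W, t) = 20 (w(W, t) = 8 + (0 + 4)*3 = 8 + 4*3 = 8 + 12 = 20)
T = -30
m(f, A) = 35
(24*T + 1364) + m(w(-6, -4), 0) = (24*(-30) + 1364) + 35 = (-720 + 1364) + 35 = 644 + 35 = 679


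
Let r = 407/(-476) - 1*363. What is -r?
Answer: 173195/476 ≈ 363.85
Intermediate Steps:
r = -173195/476 (r = 407*(-1/476) - 363 = -407/476 - 363 = -173195/476 ≈ -363.85)
-r = -1*(-173195/476) = 173195/476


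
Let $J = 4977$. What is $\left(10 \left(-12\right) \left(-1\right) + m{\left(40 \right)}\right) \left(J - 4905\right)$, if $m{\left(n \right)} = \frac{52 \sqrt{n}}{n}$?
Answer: $8640 + \frac{936 \sqrt{10}}{5} \approx 9232.0$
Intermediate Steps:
$m{\left(n \right)} = \frac{52}{\sqrt{n}}$
$\left(10 \left(-12\right) \left(-1\right) + m{\left(40 \right)}\right) \left(J - 4905\right) = \left(10 \left(-12\right) \left(-1\right) + \frac{52}{2 \sqrt{10}}\right) \left(4977 - 4905\right) = \left(\left(-120\right) \left(-1\right) + 52 \frac{\sqrt{10}}{20}\right) 72 = \left(120 + \frac{13 \sqrt{10}}{5}\right) 72 = 8640 + \frac{936 \sqrt{10}}{5}$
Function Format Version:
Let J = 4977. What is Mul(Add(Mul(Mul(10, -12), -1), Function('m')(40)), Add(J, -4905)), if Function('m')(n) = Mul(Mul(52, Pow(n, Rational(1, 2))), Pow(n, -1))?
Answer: Add(8640, Mul(Rational(936, 5), Pow(10, Rational(1, 2)))) ≈ 9232.0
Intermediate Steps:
Function('m')(n) = Mul(52, Pow(n, Rational(-1, 2)))
Mul(Add(Mul(Mul(10, -12), -1), Function('m')(40)), Add(J, -4905)) = Mul(Add(Mul(Mul(10, -12), -1), Mul(52, Pow(40, Rational(-1, 2)))), Add(4977, -4905)) = Mul(Add(Mul(-120, -1), Mul(52, Mul(Rational(1, 20), Pow(10, Rational(1, 2))))), 72) = Mul(Add(120, Mul(Rational(13, 5), Pow(10, Rational(1, 2)))), 72) = Add(8640, Mul(Rational(936, 5), Pow(10, Rational(1, 2))))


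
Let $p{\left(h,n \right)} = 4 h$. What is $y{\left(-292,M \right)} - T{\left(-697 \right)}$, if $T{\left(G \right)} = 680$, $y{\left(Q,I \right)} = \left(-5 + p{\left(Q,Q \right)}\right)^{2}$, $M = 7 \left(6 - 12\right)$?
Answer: $1375249$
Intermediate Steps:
$M = -42$ ($M = 7 \left(-6\right) = -42$)
$y{\left(Q,I \right)} = \left(-5 + 4 Q\right)^{2}$
$y{\left(-292,M \right)} - T{\left(-697 \right)} = \left(-5 + 4 \left(-292\right)\right)^{2} - 680 = \left(-5 - 1168\right)^{2} - 680 = \left(-1173\right)^{2} - 680 = 1375929 - 680 = 1375249$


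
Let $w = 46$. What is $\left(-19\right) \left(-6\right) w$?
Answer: $5244$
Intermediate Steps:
$\left(-19\right) \left(-6\right) w = \left(-19\right) \left(-6\right) 46 = 114 \cdot 46 = 5244$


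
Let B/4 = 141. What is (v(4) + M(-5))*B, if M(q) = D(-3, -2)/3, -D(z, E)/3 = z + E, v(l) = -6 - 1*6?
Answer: -3948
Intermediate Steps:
B = 564 (B = 4*141 = 564)
v(l) = -12 (v(l) = -6 - 6 = -12)
D(z, E) = -3*E - 3*z (D(z, E) = -3*(z + E) = -3*(E + z) = -3*E - 3*z)
M(q) = 5 (M(q) = (-3*(-2) - 3*(-3))/3 = (6 + 9)*(⅓) = 15*(⅓) = 5)
(v(4) + M(-5))*B = (-12 + 5)*564 = -7*564 = -3948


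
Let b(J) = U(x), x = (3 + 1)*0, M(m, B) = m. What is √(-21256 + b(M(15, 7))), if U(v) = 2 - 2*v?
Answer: I*√21254 ≈ 145.79*I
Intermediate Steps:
x = 0 (x = 4*0 = 0)
b(J) = 2 (b(J) = 2 - 2*0 = 2 + 0 = 2)
√(-21256 + b(M(15, 7))) = √(-21256 + 2) = √(-21254) = I*√21254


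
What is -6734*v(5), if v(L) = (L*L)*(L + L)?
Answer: -1683500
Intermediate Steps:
v(L) = 2*L³ (v(L) = L²*(2*L) = 2*L³)
-6734*v(5) = -13468*5³ = -13468*125 = -6734*250 = -1683500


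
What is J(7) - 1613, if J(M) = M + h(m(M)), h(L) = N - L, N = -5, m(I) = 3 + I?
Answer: -1621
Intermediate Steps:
h(L) = -5 - L
J(M) = -8 (J(M) = M + (-5 - (3 + M)) = M + (-5 + (-3 - M)) = M + (-8 - M) = -8)
J(7) - 1613 = -8 - 1613 = -1621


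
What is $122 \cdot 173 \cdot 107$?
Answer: $2258342$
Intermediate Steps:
$122 \cdot 173 \cdot 107 = 21106 \cdot 107 = 2258342$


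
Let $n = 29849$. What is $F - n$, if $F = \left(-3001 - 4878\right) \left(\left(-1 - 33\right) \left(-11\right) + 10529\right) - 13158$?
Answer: $-85947744$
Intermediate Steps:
$F = -85917895$ ($F = - 7879 \left(\left(-34\right) \left(-11\right) + 10529\right) - 13158 = - 7879 \left(374 + 10529\right) - 13158 = \left(-7879\right) 10903 - 13158 = -85904737 - 13158 = -85917895$)
$F - n = -85917895 - 29849 = -85947744$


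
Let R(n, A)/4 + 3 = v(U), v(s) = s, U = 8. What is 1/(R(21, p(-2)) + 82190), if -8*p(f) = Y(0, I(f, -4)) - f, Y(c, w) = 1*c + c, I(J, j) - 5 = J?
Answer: 1/82210 ≈ 1.2164e-5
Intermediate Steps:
I(J, j) = 5 + J
Y(c, w) = 2*c (Y(c, w) = c + c = 2*c)
p(f) = f/8 (p(f) = -(2*0 - f)/8 = -(0 - f)/8 = -(-1)*f/8 = f/8)
R(n, A) = 20 (R(n, A) = -12 + 4*8 = -12 + 32 = 20)
1/(R(21, p(-2)) + 82190) = 1/(20 + 82190) = 1/82210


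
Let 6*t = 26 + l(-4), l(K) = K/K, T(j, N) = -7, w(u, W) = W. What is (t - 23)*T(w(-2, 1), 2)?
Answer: 259/2 ≈ 129.50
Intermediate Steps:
l(K) = 1
t = 9/2 (t = (26 + 1)/6 = (1/6)*27 = 9/2 ≈ 4.5000)
(t - 23)*T(w(-2, 1), 2) = (9/2 - 23)*(-7) = -37/2*(-7) = 259/2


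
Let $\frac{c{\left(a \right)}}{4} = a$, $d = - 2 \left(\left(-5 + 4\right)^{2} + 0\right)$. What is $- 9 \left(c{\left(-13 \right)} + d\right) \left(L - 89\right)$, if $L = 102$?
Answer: $6318$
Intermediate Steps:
$d = -2$ ($d = - 2 \left(\left(-1\right)^{2} + 0\right) = - 2 \left(1 + 0\right) = \left(-2\right) 1 = -2$)
$c{\left(a \right)} = 4 a$
$- 9 \left(c{\left(-13 \right)} + d\right) \left(L - 89\right) = - 9 \left(4 \left(-13\right) - 2\right) \left(102 - 89\right) = - 9 \left(-52 - 2\right) 13 = - 9 \left(\left(-54\right) 13\right) = \left(-9\right) \left(-702\right) = 6318$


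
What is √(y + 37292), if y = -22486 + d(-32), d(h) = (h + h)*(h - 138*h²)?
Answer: 9*√111862 ≈ 3010.1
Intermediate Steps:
d(h) = 2*h*(h - 138*h²) (d(h) = (2*h)*(h - 138*h²) = 2*h*(h - 138*h²))
y = 9023530 (y = -22486 + (-32)²*(2 - 276*(-32)) = -22486 + 1024*(2 + 8832) = -22486 + 1024*8834 = -22486 + 9046016 = 9023530)
√(y + 37292) = √(9023530 + 37292) = √9060822 = 9*√111862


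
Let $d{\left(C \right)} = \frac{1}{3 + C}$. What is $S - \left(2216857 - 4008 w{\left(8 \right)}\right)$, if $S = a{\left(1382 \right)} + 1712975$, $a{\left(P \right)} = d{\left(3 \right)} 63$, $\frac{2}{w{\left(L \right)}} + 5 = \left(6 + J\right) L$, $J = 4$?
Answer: $- \frac{25188231}{50} \approx -5.0376 \cdot 10^{5}$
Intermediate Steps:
$w{\left(L \right)} = \frac{2}{-5 + 10 L}$ ($w{\left(L \right)} = \frac{2}{-5 + \left(6 + 4\right) L} = \frac{2}{-5 + 10 L}$)
$a{\left(P \right)} = \frac{21}{2}$ ($a{\left(P \right)} = \frac{1}{3 + 3} \cdot 63 = \frac{1}{6} \cdot 63 = \frac{21}{2}$)
$S = \frac{3425971}{2}$ ($S = \frac{21}{2} + 1712975 = \frac{3425971}{2} \approx 1.713 \cdot 10^{6}$)
$S - \left(2216857 - 4008 w{\left(8 \right)}\right) = \frac{3425971}{2} - \left(2216857 - 4008 \frac{2}{5 \left(-1 + 2 \cdot 8\right)}\right) = \frac{3425971}{2} - \left(2216857 - 4008 \frac{2}{5 \left(-1 + 16\right)}\right) = \frac{3425971}{2} - \left(2216857 - 4008 \frac{2}{5 \cdot 15}\right) = \frac{3425971}{2} - \left(2216857 - 4008 \cdot \frac{2}{5} \cdot \frac{1}{15}\right) = \frac{3425971}{2} - \left(2216857 - \frac{2672}{25}\right) = \frac{3425971}{2} - \frac{55418753}{25} = - \frac{25188231}{50}$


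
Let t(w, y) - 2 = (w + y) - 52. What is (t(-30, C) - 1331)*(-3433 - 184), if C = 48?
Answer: 4929971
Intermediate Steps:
t(w, y) = -50 + w + y (t(w, y) = 2 + ((w + y) - 52) = 2 + (-52 + w + y) = -50 + w + y)
(t(-30, C) - 1331)*(-3433 - 184) = ((-50 - 30 + 48) - 1331)*(-3433 - 184) = (-32 - 1331)*(-3617) = -1363*(-3617) = 4929971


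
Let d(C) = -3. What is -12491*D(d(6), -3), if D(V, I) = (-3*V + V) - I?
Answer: -112419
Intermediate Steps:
D(V, I) = -I - 2*V (D(V, I) = -2*V - I = -I - 2*V)
-12491*D(d(6), -3) = -12491*(-1*(-3) - 2*(-3)) = -12491*(3 + 6) = -12491*9 = -112419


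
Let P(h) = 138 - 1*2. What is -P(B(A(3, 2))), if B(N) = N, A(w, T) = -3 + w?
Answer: -136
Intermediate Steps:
P(h) = 136 (P(h) = 138 - 2 = 136)
-P(B(A(3, 2))) = -1*136 = -136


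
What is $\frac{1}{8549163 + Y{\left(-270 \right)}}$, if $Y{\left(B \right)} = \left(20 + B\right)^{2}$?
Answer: $\frac{1}{8611663} \approx 1.1612 \cdot 10^{-7}$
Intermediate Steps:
$\frac{1}{8549163 + Y{\left(-270 \right)}} = \frac{1}{8549163 + \left(20 - 270\right)^{2}} = \frac{1}{8549163 + \left(-250\right)^{2}} = \frac{1}{8549163 + 62500} = \frac{1}{8611663}$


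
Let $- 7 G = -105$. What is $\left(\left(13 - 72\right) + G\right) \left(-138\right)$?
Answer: $6072$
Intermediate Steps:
$G = 15$ ($G = \left(- \frac{1}{7}\right) \left(-105\right) = 15$)
$\left(\left(13 - 72\right) + G\right) \left(-138\right) = \left(\left(13 - 72\right) + 15\right) \left(-138\right) = \left(-59 + 15\right) \left(-138\right) = \left(-44\right) \left(-138\right) = 6072$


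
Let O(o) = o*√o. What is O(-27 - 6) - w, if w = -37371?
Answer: 37371 - 33*I*√33 ≈ 37371.0 - 189.57*I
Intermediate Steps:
O(o) = o^(3/2)
O(-27 - 6) - w = (-27 - 6)^(3/2) - 1*(-37371) = (-33)^(3/2) + 37371 = -33*I*√33 + 37371 = 37371 - 33*I*√33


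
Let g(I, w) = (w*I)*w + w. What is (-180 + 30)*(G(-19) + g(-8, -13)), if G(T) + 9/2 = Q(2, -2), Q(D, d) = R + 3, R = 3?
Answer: 204525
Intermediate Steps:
g(I, w) = w + I*w² (g(I, w) = (I*w)*w + w = I*w² + w = w + I*w²)
Q(D, d) = 6 (Q(D, d) = 3 + 3 = 6)
G(T) = 3/2 (G(T) = -9/2 + 6 = 3/2)
(-180 + 30)*(G(-19) + g(-8, -13)) = (-180 + 30)*(3/2 - 13*(1 - 8*(-13))) = -150*(3/2 - 13*(1 + 104)) = -150*(3/2 - 13*105) = -150*(3/2 - 1365) = -150*(-2727/2) = 204525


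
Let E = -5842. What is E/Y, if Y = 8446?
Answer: -2921/4223 ≈ -0.69169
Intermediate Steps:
E/Y = -5842/8446 = -5842*1/8446 = -2921/4223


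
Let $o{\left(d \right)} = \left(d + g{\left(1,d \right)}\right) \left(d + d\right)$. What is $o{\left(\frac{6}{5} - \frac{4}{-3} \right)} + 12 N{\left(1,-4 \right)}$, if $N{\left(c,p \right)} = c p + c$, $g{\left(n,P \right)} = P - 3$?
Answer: $- \frac{5744}{225} \approx -25.529$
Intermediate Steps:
$g{\left(n,P \right)} = -3 + P$ ($g{\left(n,P \right)} = P - 3 = -3 + P$)
$N{\left(c,p \right)} = c + c p$
$o{\left(d \right)} = 2 d \left(-3 + 2 d\right)$ ($o{\left(d \right)} = \left(d + \left(-3 + d\right)\right) \left(d + d\right) = \left(-3 + 2 d\right) 2 d = 2 d \left(-3 + 2 d\right)$)
$o{\left(\frac{6}{5} - \frac{4}{-3} \right)} + 12 N{\left(1,-4 \right)} = 2 \left(\frac{6}{5} - \frac{4}{-3}\right) \left(-3 + 2 \left(\frac{6}{5} - \frac{4}{-3}\right)\right) + 12 \cdot 1 \left(1 - 4\right) = 2 \left(6 \cdot \frac{1}{5} - - \frac{4}{3}\right) \left(-3 + 2 \left(6 \cdot \frac{1}{5} - - \frac{4}{3}\right)\right) + 12 \cdot 1 \left(-3\right) = 2 \left(\frac{6}{5} + \frac{4}{3}\right) \left(-3 + 2 \left(\frac{6}{5} + \frac{4}{3}\right)\right) + 12 \left(-3\right) = 2 \cdot \frac{38}{15} \left(-3 + 2 \cdot \frac{38}{15}\right) - 36 = 2 \cdot \frac{38}{15} \left(-3 + \frac{76}{15}\right) - 36 = 2 \cdot \frac{38}{15} \cdot \frac{31}{15} - 36 = \frac{2356}{225} - 36 = - \frac{5744}{225}$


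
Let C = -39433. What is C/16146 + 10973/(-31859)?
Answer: -1433466005/514395414 ≈ -2.7867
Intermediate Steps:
C/16146 + 10973/(-31859) = -39433/16146 + 10973/(-31859) = -39433*1/16146 + 10973*(-1/31859) = -39433/16146 - 10973/31859 = -1433466005/514395414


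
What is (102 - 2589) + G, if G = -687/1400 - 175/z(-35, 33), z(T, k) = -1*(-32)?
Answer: -13960573/5600 ≈ -2493.0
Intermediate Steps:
z(T, k) = 32
G = -33373/5600 (G = -687/1400 - 175/32 = -33373/5600 ≈ -5.9595)
(102 - 2589) + G = (102 - 2589) - 33373/5600 = -2487 - 33373/5600 = -13960573/5600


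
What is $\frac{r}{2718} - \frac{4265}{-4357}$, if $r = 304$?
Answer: $\frac{6458399}{5921163} \approx 1.0907$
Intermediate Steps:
$\frac{r}{2718} - \frac{4265}{-4357} = \frac{304}{2718} - \frac{4265}{-4357} = 304 \cdot \frac{1}{2718} - - \frac{4265}{4357} = \frac{152}{1359} + \frac{4265}{4357} = \frac{6458399}{5921163}$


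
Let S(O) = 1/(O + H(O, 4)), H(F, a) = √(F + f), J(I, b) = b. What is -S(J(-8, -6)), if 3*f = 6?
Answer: 3/20 + I/20 ≈ 0.15 + 0.05*I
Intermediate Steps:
f = 2 (f = (⅓)*6 = 2)
H(F, a) = √(2 + F) (H(F, a) = √(F + 2) = √(2 + F))
S(O) = 1/(O + √(2 + O))
-S(J(-8, -6)) = -1/(-6 + √(2 - 6)) = -1/(-6 + √(-4)) = -1/(-6 + 2*I) = -(-6 - 2*I)/40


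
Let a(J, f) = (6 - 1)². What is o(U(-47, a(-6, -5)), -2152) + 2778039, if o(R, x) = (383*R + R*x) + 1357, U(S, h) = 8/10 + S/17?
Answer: 236544083/85 ≈ 2.7829e+6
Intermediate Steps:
a(J, f) = 25 (a(J, f) = 5² = 25)
U(S, h) = ⅘ + S/17 (U(S, h) = 8*(⅒) + S*(1/17) = ⅘ + S/17)
o(R, x) = 1357 + 383*R + R*x
o(U(-47, a(-6, -5)), -2152) + 2778039 = (1357 + 383*(⅘ + (1/17)*(-47)) + (⅘ + (1/17)*(-47))*(-2152)) + 2778039 = (1357 + 383*(⅘ - 47/17) + (⅘ - 47/17)*(-2152)) + 2778039 = (1357 + 383*(-167/85) - 167/85*(-2152)) + 2778039 = (1357 - 63961/85 + 359384/85) + 2778039 = 410768/85 + 2778039 = 236544083/85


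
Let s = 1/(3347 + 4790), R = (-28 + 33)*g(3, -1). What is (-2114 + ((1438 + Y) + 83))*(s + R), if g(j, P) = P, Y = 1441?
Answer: -34500032/8137 ≈ -4239.9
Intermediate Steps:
R = -5 (R = (-28 + 33)*(-1) = 5*(-1) = -5)
s = 1/8137 ≈ 0.00012290
(-2114 + ((1438 + Y) + 83))*(s + R) = (-2114 + ((1438 + 1441) + 83))*(1/8137 - 5) = (-2114 + (2879 + 83))*(-40684/8137) = (-2114 + 2962)*(-40684/8137) = 848*(-40684/8137) = -34500032/8137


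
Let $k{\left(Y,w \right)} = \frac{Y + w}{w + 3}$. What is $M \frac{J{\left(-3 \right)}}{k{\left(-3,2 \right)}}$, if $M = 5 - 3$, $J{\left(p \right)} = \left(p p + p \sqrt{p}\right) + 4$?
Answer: $-130 + 30 i \sqrt{3} \approx -130.0 + 51.962 i$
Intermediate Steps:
$J{\left(p \right)} = 4 + p^{2} + p^{\frac{3}{2}}$ ($J{\left(p \right)} = \left(p^{2} + p^{\frac{3}{2}}\right) + 4 = 4 + p^{2} + p^{\frac{3}{2}}$)
$M = 2$
$k{\left(Y,w \right)} = \frac{Y + w}{3 + w}$
$M \frac{J{\left(-3 \right)}}{k{\left(-3,2 \right)}} = 2 \frac{4 + \left(-3\right)^{2} + \left(-3\right)^{\frac{3}{2}}}{\frac{1}{3 + 2} \left(-3 + 2\right)} = 2 \frac{4 + 9 - 3 i \sqrt{3}}{\frac{1}{5} \left(-1\right)} = 2 \frac{13 - 3 i \sqrt{3}}{\frac{1}{5} \left(-1\right)} = 2 \frac{13 - 3 i \sqrt{3}}{- \frac{1}{5}} = 2 \left(13 - 3 i \sqrt{3}\right) \left(-5\right) = 2 \left(-65 + 15 i \sqrt{3}\right) = -130 + 30 i \sqrt{3}$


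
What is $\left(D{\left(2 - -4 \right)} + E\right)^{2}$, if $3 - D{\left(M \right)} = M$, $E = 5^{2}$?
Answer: $484$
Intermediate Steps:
$E = 25$
$D{\left(M \right)} = 3 - M$
$\left(D{\left(2 - -4 \right)} + E\right)^{2} = \left(\left(3 - \left(2 - -4\right)\right) + 25\right)^{2} = \left(\left(3 - \left(2 + 4\right)\right) + 25\right)^{2} = \left(\left(3 - 6\right) + 25\right)^{2} = \left(-3 + 25\right)^{2} = 22^{2} = 484$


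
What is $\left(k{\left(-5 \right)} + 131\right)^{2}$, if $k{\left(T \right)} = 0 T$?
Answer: $17161$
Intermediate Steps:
$k{\left(T \right)} = 0$
$\left(k{\left(-5 \right)} + 131\right)^{2} = \left(0 + 131\right)^{2} = 131^{2} = 17161$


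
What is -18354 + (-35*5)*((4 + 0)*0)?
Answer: -18354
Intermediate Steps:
-18354 + (-35*5)*((4 + 0)*0) = -18354 - 700*0 = -18354 - 175*0 = -18354 + 0 = -18354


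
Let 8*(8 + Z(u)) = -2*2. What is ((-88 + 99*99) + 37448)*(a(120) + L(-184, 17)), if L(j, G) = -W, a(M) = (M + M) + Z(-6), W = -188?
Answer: 39568079/2 ≈ 1.9784e+7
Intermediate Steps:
Z(u) = -17/2 (Z(u) = -8 + (-2*2)/8 = -8 + (1/8)*(-4) = -8 - 1/2 = -17/2)
a(M) = -17/2 + 2*M (a(M) = (M + M) - 17/2 = 2*M - 17/2 = -17/2 + 2*M)
L(j, G) = 188 (L(j, G) = -1*(-188) = 188)
((-88 + 99*99) + 37448)*(a(120) + L(-184, 17)) = ((-88 + 99*99) + 37448)*((-17/2 + 2*120) + 188) = ((-88 + 9801) + 37448)*((-17/2 + 240) + 188) = (9713 + 37448)*(463/2 + 188) = 47161*(839/2) = 39568079/2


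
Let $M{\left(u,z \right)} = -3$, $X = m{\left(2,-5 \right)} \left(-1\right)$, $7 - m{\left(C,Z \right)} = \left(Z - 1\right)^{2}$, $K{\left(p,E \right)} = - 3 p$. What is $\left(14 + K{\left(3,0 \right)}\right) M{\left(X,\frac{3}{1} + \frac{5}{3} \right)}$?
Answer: $-15$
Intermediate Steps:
$m{\left(C,Z \right)} = 7 - \left(-1 + Z\right)^{2}$ ($m{\left(C,Z \right)} = 7 - \left(Z - 1\right)^{2} = 7 - \left(-1 + Z\right)^{2}$)
$X = 29$ ($X = \left(7 - \left(-1 - 5\right)^{2}\right) \left(-1\right) = \left(7 - \left(-6\right)^{2}\right) \left(-1\right) = \left(7 - 36\right) \left(-1\right) = \left(-29\right) \left(-1\right) = 29$)
$\left(14 + K{\left(3,0 \right)}\right) M{\left(X,\frac{3}{1} + \frac{5}{3} \right)} = \left(14 - 9\right) \left(-3\right) = 5 \left(-3\right) = -15$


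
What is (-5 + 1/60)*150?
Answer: -1495/2 ≈ -747.50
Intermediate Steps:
(-5 + 1/60)*150 = -299/60*150 = -1495/2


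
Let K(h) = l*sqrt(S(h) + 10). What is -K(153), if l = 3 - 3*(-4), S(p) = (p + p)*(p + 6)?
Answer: -30*sqrt(12166) ≈ -3309.0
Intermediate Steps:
S(p) = 2*p*(6 + p) (S(p) = (2*p)*(6 + p) = 2*p*(6 + p))
l = 15 (l = 3 + 12 = 15)
K(h) = 15*sqrt(10 + 2*h*(6 + h)) (K(h) = 15*sqrt(2*h*(6 + h) + 10) = 15*sqrt(10 + 2*h*(6 + h)))
-K(153) = -15*sqrt(2)*sqrt(5 + 153*(6 + 153)) = -15*sqrt(2)*sqrt(5 + 153*159) = -15*sqrt(2)*sqrt(5 + 24327) = -15*sqrt(2)*sqrt(24332) = -15*sqrt(2)*2*sqrt(6083) = -30*sqrt(12166)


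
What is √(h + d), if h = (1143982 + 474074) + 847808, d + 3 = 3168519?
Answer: 2*√1408595 ≈ 2373.7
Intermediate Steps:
d = 3168516 (d = -3 + 3168519 = 3168516)
h = 2465864 (h = 1618056 + 847808 = 2465864)
√(h + d) = √(2465864 + 3168516) = √5634380 = 2*√1408595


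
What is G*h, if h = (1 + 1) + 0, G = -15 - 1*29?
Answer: -88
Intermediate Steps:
G = -44 (G = -15 - 29 = -44)
h = 2 (h = 2 + 0 = 2)
G*h = -44*2 = -88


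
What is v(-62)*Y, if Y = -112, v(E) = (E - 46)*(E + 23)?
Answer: -471744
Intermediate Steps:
v(E) = (-46 + E)*(23 + E)
v(-62)*Y = (-1058 + (-62)² - 23*(-62))*(-112) = (-1058 + 3844 + 1426)*(-112) = 4212*(-112) = -471744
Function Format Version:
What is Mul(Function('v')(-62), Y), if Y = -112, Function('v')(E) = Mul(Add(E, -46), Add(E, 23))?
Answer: -471744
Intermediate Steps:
Function('v')(E) = Mul(Add(-46, E), Add(23, E))
Mul(Function('v')(-62), Y) = Mul(Add(-1058, Pow(-62, 2), Mul(-23, -62)), -112) = Mul(Add(-1058, 3844, 1426), -112) = Mul(4212, -112) = -471744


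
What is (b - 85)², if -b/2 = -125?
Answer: 27225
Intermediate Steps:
b = 250 (b = -2*(-125) = 250)
(b - 85)² = (250 - 85)² = 165² = 27225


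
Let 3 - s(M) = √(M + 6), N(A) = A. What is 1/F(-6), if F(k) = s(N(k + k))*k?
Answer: -1/30 - I*√6/90 ≈ -0.033333 - 0.027217*I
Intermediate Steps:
s(M) = 3 - √(6 + M) (s(M) = 3 - √(M + 6) = 3 - √(6 + M))
F(k) = k*(3 - √(6 + 2*k)) (F(k) = (3 - √(6 + (k + k)))*k = (3 - √(6 + 2*k))*k = k*(3 - √(6 + 2*k)))
1/F(-6) = 1/(-6*(3 - √(6 + 2*(-6)))) = 1/(-6*(3 - √(6 - 12))) = 1/(-6*(3 - √(-6))) = 1/(-6*(3 - I*√6)) = 1/(-18 + 6*I*√6)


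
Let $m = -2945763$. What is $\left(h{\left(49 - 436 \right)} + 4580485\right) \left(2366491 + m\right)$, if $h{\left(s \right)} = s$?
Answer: $-2653122528656$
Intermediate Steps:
$\left(h{\left(49 - 436 \right)} + 4580485\right) \left(2366491 + m\right) = \left(\left(49 - 436\right) + 4580485\right) \left(2366491 - 2945763\right) = \left(-387 + 4580485\right) \left(-579272\right) = 4580098 \left(-579272\right) = -2653122528656$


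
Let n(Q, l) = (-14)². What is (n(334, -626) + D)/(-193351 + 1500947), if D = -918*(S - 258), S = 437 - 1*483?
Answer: 69817/326899 ≈ 0.21357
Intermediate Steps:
n(Q, l) = 196
S = -46 (S = 437 - 483 = -46)
D = 279072 (D = -918*(-46 - 258) = -918*(-304) = 279072)
(n(334, -626) + D)/(-193351 + 1500947) = (196 + 279072)/(-193351 + 1500947) = 279268/1307596 = 279268*(1/1307596) = 69817/326899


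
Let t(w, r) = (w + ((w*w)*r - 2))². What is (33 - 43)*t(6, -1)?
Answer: -10240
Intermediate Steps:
t(w, r) = (-2 + w + r*w²)² (t(w, r) = (w + (w²*r - 2))² = (w + (r*w² - 2))² = (w + (-2 + r*w²))² = (-2 + w + r*w²)²)
(33 - 43)*t(6, -1) = (33 - 43)*(-2 + 6 - 1*6²)² = -10*(-2 + 6 - 1*36)² = -10*(-2 + 6 - 36)² = -10*(-32)² = -10*1024 = -10240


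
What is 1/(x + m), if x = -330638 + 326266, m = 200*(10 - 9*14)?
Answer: -1/27572 ≈ -3.6269e-5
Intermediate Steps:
m = -23200 (m = 200*(10 - 126) = 200*(-116) = -23200)
x = -4372
1/(x + m) = 1/(-4372 - 23200) = 1/(-27572) = -1/27572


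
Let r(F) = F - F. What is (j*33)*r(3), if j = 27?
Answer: 0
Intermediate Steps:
r(F) = 0
(j*33)*r(3) = (27*33)*0 = 891*0 = 0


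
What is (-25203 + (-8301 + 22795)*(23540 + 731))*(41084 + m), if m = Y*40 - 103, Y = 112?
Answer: 15991300942331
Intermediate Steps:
m = 4377 (m = 112*40 - 103 = 4480 - 103 = 4377)
(-25203 + (-8301 + 22795)*(23540 + 731))*(41084 + m) = (-25203 + (-8301 + 22795)*(23540 + 731))*(41084 + 4377) = (-25203 + 14494*24271)*45461 = (-25203 + 351783874)*45461 = 351758671*45461 = 15991300942331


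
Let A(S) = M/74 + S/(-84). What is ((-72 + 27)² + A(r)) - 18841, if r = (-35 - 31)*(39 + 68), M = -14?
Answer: -8667237/518 ≈ -16732.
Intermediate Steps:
r = -7062 (r = -66*107 = -7062)
A(S) = -7/37 - S/84 (A(S) = -14/74 + S/(-84) = -14*1/74 + S*(-1/84) = -7/37 - S/84)
((-72 + 27)² + A(r)) - 18841 = ((-72 + 27)² + (-7/37 - 1/84*(-7062))) - 18841 = ((-45)² + (-7/37 + 1177/14)) - 18841 = (2025 + 43451/518) - 18841 = 1092401/518 - 18841 = -8667237/518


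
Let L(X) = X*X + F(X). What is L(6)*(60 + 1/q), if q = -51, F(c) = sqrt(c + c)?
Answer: 36708/17 + 6118*sqrt(3)/51 ≈ 2367.1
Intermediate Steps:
F(c) = sqrt(2)*sqrt(c) (F(c) = sqrt(2*c) = sqrt(2)*sqrt(c))
L(X) = X**2 + sqrt(2)*sqrt(X) (L(X) = X*X + sqrt(2)*sqrt(X) = X**2 + sqrt(2)*sqrt(X))
L(6)*(60 + 1/q) = (6**2 + sqrt(2)*sqrt(6))*(60 + 1/(-51)) = (36 + 2*sqrt(3))*(60 - 1/51) = (36 + 2*sqrt(3))*(3059/51) = 36708/17 + 6118*sqrt(3)/51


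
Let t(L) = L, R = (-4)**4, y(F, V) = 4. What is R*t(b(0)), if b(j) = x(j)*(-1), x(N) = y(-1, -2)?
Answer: -1024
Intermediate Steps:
x(N) = 4
b(j) = -4 (b(j) = 4*(-1) = -4)
R = 256
R*t(b(0)) = 256*(-4) = -1024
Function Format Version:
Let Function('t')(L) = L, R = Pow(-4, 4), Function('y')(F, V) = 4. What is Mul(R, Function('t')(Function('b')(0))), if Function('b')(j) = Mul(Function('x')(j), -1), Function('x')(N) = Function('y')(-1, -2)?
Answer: -1024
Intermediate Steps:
Function('x')(N) = 4
Function('b')(j) = -4 (Function('b')(j) = Mul(4, -1) = -4)
R = 256
Mul(R, Function('t')(Function('b')(0))) = Mul(256, -4) = -1024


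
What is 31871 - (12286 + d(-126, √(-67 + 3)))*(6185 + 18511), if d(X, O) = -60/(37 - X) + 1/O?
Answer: -49449977395/163 + 3087*I ≈ -3.0337e+8 + 3087.0*I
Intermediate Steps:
d(X, O) = 1/O - 60/(37 - X) (d(X, O) = -60/(37 - X) + 1/O = 1/O - 60/(37 - X))
31871 - (12286 + d(-126, √(-67 + 3)))*(6185 + 18511) = 31871 - (12286 + (-37 - 126 + 60*√(-67 + 3))/((√(-67 + 3))*(-37 - 126)))*(6185 + 18511) = 31871 - (12286 + (-37 - 126 + 60*√(-64))/(√(-64)*(-163)))*24696 = 31871 - (12286 - 1/163*(-37 - 126 + 60*(8*I))/(8*I))*24696 = 31871 - (12286 - I/8*(-1/163)*(-37 - 126 + 480*I))*24696 = 31871 - (12286 - I/8*(-1/163)*(-163 + 480*I))*24696 = 31871 - (12286 + I*(-163 + 480*I)/1304)*24696 = 31871 - (303415056 + 3087*I*(-163 + 480*I)/163) = 31871 + (-303415056 - 3087*I*(-163 + 480*I)/163) = -303383185 - 3087*I*(-163 + 480*I)/163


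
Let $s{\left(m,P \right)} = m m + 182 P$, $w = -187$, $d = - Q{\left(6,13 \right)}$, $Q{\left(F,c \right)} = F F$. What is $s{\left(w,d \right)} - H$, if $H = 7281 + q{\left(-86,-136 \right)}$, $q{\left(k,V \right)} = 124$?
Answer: $21012$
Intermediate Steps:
$Q{\left(F,c \right)} = F^{2}$
$d = -36$ ($d = - 6^{2} = \left(-1\right) 36 = -36$)
$s{\left(m,P \right)} = m^{2} + 182 P$
$H = 7405$ ($H = 7281 + 124 = 7405$)
$s{\left(w,d \right)} - H = \left(\left(-187\right)^{2} + 182 \left(-36\right)\right) - 7405 = \left(34969 - 6552\right) - 7405 = 28417 - 7405 = 21012$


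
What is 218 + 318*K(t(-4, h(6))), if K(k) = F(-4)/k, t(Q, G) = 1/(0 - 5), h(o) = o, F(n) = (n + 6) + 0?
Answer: -2962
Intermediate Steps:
F(n) = 6 + n (F(n) = (6 + n) + 0 = 6 + n)
t(Q, G) = -⅕ (t(Q, G) = 1/(-5) = -⅕)
K(k) = 2/k (K(k) = (6 - 4)/k = 2/k)
218 + 318*K(t(-4, h(6))) = 218 + 318*(2/(-⅕)) = 218 + 318*(2*(-5)) = 218 + 318*(-10) = 218 - 3180 = -2962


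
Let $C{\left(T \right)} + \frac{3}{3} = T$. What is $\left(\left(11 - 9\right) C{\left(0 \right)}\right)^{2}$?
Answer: $4$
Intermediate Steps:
$C{\left(T \right)} = -1 + T$
$\left(\left(11 - 9\right) C{\left(0 \right)}\right)^{2} = \left(\left(11 - 9\right) \left(-1 + 0\right)\right)^{2} = \left(\left(11 - 9\right) \left(-1\right)\right)^{2} = \left(2 \left(-1\right)\right)^{2} = \left(-2\right)^{2} = 4$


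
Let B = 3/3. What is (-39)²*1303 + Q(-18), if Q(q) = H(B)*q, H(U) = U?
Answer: 1981845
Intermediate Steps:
B = 1 (B = 3*(⅓) = 1)
Q(q) = q (Q(q) = 1*q = q)
(-39)²*1303 + Q(-18) = (-39)²*1303 - 18 = 1521*1303 - 18 = 1981863 - 18 = 1981845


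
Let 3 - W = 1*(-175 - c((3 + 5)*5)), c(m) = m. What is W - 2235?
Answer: -2017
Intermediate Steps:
W = 218 (W = 3 - (-175 - (3 + 5)*5) = 3 - (-175 - 8*5) = 3 - (-175 - 1*40) = 3 - (-175 - 40) = 3 - (-215) = 3 - 1*(-215) = 3 + 215 = 218)
W - 2235 = 218 - 2235 = -2017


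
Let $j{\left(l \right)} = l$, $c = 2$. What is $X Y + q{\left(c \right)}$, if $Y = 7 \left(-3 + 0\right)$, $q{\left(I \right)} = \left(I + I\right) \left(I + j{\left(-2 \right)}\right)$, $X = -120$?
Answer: $2520$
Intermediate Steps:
$q{\left(I \right)} = 2 I \left(-2 + I\right)$ ($q{\left(I \right)} = \left(I + I\right) \left(I - 2\right) = 2 I \left(-2 + I\right)$)
$Y = -21$ ($Y = 7 \left(-3\right) = -21$)
$X Y + q{\left(c \right)} = \left(-120\right) \left(-21\right) + 2 \cdot 2 \left(-2 + 2\right) = 2520 + 2 \cdot 2 \cdot 0 = 2520 + 0 = 2520$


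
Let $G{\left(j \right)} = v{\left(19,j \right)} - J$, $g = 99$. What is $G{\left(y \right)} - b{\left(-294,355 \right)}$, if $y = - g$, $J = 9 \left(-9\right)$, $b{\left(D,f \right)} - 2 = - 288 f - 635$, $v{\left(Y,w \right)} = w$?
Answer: $102855$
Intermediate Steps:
$b{\left(D,f \right)} = -633 - 288 f$ ($b{\left(D,f \right)} = 2 - \left(635 + 288 f\right) = -633 - 288 f$)
$J = -81$
$y = -99$ ($y = \left(-1\right) 99 = -99$)
$G{\left(j \right)} = 81 + j$ ($G{\left(j \right)} = j - -81 = j + 81 = 81 + j$)
$G{\left(y \right)} - b{\left(-294,355 \right)} = \left(81 - 99\right) - \left(-633 - 102240\right) = -18 - \left(-633 - 102240\right) = -18 - -102873 = -18 + 102873 = 102855$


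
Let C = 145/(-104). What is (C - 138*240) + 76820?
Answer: 4544655/104 ≈ 43699.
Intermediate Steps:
C = -145/104 (C = 145*(-1/104) = -145/104 ≈ -1.3942)
(C - 138*240) + 76820 = (-145/104 - 138*240) + 76820 = (-145/104 - 33120) + 76820 = -3444625/104 + 76820 = 4544655/104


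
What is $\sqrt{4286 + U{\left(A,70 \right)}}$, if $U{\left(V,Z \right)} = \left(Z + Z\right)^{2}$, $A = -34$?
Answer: $3 \sqrt{2654} \approx 154.55$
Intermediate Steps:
$U{\left(V,Z \right)} = 4 Z^{2}$ ($U{\left(V,Z \right)} = \left(2 Z\right)^{2} = 4 Z^{2}$)
$\sqrt{4286 + U{\left(A,70 \right)}} = \sqrt{4286 + 4 \cdot 70^{2}} = \sqrt{4286 + 4 \cdot 4900} = \sqrt{4286 + 19600} = \sqrt{23886} = 3 \sqrt{2654}$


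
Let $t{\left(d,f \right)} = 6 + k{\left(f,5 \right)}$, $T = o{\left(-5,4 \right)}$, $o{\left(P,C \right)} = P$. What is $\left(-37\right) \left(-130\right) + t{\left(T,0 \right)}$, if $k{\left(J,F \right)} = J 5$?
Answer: $4816$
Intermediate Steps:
$k{\left(J,F \right)} = 5 J$
$T = -5$
$t{\left(d,f \right)} = 6 + 5 f$
$\left(-37\right) \left(-130\right) + t{\left(T,0 \right)} = \left(-37\right) \left(-130\right) + \left(6 + 5 \cdot 0\right) = 4810 + \left(6 + 0\right) = 4810 + 6 = 4816$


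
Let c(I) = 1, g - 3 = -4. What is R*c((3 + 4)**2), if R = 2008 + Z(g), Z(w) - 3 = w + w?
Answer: 2009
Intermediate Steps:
g = -1 (g = 3 - 4 = -1)
Z(w) = 3 + 2*w (Z(w) = 3 + (w + w) = 3 + 2*w)
R = 2009 (R = 2008 + (3 + 2*(-1)) = 2008 + (3 - 2) = 2008 + 1 = 2009)
R*c((3 + 4)**2) = 2009*1 = 2009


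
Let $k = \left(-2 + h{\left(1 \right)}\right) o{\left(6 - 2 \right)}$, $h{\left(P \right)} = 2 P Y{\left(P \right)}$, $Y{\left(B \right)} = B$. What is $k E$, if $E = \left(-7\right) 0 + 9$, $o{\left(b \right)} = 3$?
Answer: $0$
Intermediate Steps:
$h{\left(P \right)} = 2 P^{2}$ ($h{\left(P \right)} = 2 P P = 2 P^{2}$)
$k = 0$ ($k = \left(-2 + 2 \cdot 1^{2}\right) 3 = \left(-2 + 2 \cdot 1\right) 3 = \left(-2 + 2\right) 3 = 0 \cdot 3 = 0$)
$E = 9$ ($E = 0 + 9 = 9$)
$k E = 0 \cdot 9 = 0$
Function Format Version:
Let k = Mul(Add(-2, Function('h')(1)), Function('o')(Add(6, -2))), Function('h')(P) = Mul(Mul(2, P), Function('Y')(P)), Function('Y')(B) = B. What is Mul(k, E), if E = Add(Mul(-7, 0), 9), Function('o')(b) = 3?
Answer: 0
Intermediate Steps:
Function('h')(P) = Mul(2, Pow(P, 2)) (Function('h')(P) = Mul(Mul(2, P), P) = Mul(2, Pow(P, 2)))
k = 0 (k = Mul(Add(-2, Mul(2, Pow(1, 2))), 3) = Mul(Add(-2, Mul(2, 1)), 3) = Mul(Add(-2, 2), 3) = Mul(0, 3) = 0)
E = 9 (E = Add(0, 9) = 9)
Mul(k, E) = Mul(0, 9) = 0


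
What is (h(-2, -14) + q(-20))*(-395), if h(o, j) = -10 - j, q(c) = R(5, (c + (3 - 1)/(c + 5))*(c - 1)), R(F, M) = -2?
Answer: -790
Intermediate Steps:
q(c) = -2
(h(-2, -14) + q(-20))*(-395) = ((-10 - 1*(-14)) - 2)*(-395) = ((-10 + 14) - 2)*(-395) = (4 - 2)*(-395) = 2*(-395) = -790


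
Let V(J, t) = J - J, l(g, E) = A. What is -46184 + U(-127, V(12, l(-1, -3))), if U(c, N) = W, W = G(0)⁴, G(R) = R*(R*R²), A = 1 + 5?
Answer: -46184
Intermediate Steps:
A = 6
G(R) = R⁴ (G(R) = R*R³ = R⁴)
l(g, E) = 6
V(J, t) = 0
W = 0 (W = (0⁴)⁴ = 0⁴ = 0)
U(c, N) = 0
-46184 + U(-127, V(12, l(-1, -3))) = -46184 + 0 = -46184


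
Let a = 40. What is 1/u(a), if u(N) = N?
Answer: 1/40 ≈ 0.025000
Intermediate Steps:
1/u(a) = 1/40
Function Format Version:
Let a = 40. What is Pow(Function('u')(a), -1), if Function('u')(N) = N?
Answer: Rational(1, 40) ≈ 0.025000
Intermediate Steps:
Pow(Function('u')(a), -1) = Pow(40, -1) = Rational(1, 40)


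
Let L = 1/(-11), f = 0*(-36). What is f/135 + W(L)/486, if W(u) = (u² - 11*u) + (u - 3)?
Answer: -14/3267 ≈ -0.0042853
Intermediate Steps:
f = 0
L = -1/11 ≈ -0.090909
W(u) = -3 + u² - 10*u (W(u) = (u² - 11*u) + (-3 + u) = -3 + u² - 10*u)
f/135 + W(L)/486 = 0/135 + (-3 + (-1/11)² - 10*(-1/11))/486 = 0*(1/135) + (-3 + 1/121 + 10/11)*(1/486) = 0 - 252/121*1/486 = 0 - 14/3267 = -14/3267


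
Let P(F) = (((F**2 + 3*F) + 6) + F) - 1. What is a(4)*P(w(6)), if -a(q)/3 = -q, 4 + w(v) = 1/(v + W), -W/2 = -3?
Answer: 673/12 ≈ 56.083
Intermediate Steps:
W = 6 (W = -2*(-3) = 6)
w(v) = -4 + 1/(6 + v) (w(v) = -4 + 1/(v + 6) = -4 + 1/(6 + v))
a(q) = 3*q (a(q) = -(-3)*q = 3*q)
P(F) = 5 + F**2 + 4*F (P(F) = ((6 + F**2 + 3*F) + F) - 1 = (6 + F**2 + 4*F) - 1 = 5 + F**2 + 4*F)
a(4)*P(w(6)) = (3*4)*(5 + ((-23 - 4*6)/(6 + 6))**2 + 4*((-23 - 4*6)/(6 + 6))) = 12*(5 + ((-23 - 24)/12)**2 + 4*((-23 - 24)/12)) = 12*(5 + ((1/12)*(-47))**2 + 4*((1/12)*(-47))) = 12*(5 + (-47/12)**2 + 4*(-47/12)) = 12*(5 + 2209/144 - 47/3) = 12*(673/144) = 673/12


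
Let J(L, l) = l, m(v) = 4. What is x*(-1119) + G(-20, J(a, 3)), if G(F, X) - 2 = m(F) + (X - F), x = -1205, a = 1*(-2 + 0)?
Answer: 1348424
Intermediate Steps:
a = -2 (a = 1*(-2) = -2)
G(F, X) = 6 + X - F (G(F, X) = 2 + (4 + (X - F)) = 2 + (4 + X - F) = 6 + X - F)
x*(-1119) + G(-20, J(a, 3)) = -1205*(-1119) + (6 + 3 - 1*(-20)) = 1348395 + (6 + 3 + 20) = 1348395 + 29 = 1348424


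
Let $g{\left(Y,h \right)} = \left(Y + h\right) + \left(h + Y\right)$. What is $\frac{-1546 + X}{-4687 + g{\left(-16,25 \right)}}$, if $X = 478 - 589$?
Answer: $\frac{1657}{4669} \approx 0.35489$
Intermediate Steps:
$X = -111$ ($X = 478 - 589 = -111$)
$g{\left(Y,h \right)} = 2 Y + 2 h$ ($g{\left(Y,h \right)} = \left(Y + h\right) + \left(Y + h\right) = 2 Y + 2 h$)
$\frac{-1546 + X}{-4687 + g{\left(-16,25 \right)}} = \frac{-1546 - 111}{-4687 + \left(2 \left(-16\right) + 2 \cdot 25\right)} = - \frac{1657}{-4687 + \left(-32 + 50\right)} = - \frac{1657}{-4687 + 18} = - \frac{1657}{-4669} = \left(-1657\right) \left(- \frac{1}{4669}\right) = \frac{1657}{4669}$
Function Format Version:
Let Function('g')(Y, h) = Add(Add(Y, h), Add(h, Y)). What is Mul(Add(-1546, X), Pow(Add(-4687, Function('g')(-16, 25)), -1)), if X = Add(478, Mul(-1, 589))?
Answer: Rational(1657, 4669) ≈ 0.35489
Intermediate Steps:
X = -111 (X = Add(478, -589) = -111)
Function('g')(Y, h) = Add(Mul(2, Y), Mul(2, h)) (Function('g')(Y, h) = Add(Add(Y, h), Add(Y, h)) = Add(Mul(2, Y), Mul(2, h)))
Mul(Add(-1546, X), Pow(Add(-4687, Function('g')(-16, 25)), -1)) = Mul(Add(-1546, -111), Pow(Add(-4687, Add(Mul(2, -16), Mul(2, 25))), -1)) = Mul(-1657, Pow(Add(-4687, Add(-32, 50)), -1)) = Mul(-1657, Pow(Add(-4687, 18), -1)) = Mul(-1657, Pow(-4669, -1)) = Mul(-1657, Rational(-1, 4669)) = Rational(1657, 4669)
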